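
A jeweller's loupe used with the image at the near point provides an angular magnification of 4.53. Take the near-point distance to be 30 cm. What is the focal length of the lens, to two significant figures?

8.5 cm

For the image at the near point, M = 1 + D/f.
f = D/(M - 1) = 30/(4.53 - 1) = 8.499 cm.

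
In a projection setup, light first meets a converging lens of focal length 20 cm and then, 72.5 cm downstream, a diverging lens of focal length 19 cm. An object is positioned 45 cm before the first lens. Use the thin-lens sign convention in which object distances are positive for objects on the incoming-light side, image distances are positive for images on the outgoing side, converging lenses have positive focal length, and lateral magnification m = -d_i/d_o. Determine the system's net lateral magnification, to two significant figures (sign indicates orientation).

-0.27

Lens 1: 1/d_i1 = 1/f_1 - 1/d_o1 = 1/20 - 1/45 = 0.02778 cm^-1, so d_i1 = 36.000 cm.
m_1 = -(36.000)/45 = -0.8000.
Object distance for lens 2: d_o2 = 72.5 - 36.000 = 36.500 cm.
Lens 2: 1/d_i2 = 1/f_2 - 1/d_o2 = 1/(-19) - 1/(36.500) = -0.08003 cm^-1, so d_i2 = -12.495 cm.
m_2 = -(-12.495)/(36.500) = 0.3423.
Total m = m_1 x m_2 = (-0.8000)(0.3423) = -0.2739.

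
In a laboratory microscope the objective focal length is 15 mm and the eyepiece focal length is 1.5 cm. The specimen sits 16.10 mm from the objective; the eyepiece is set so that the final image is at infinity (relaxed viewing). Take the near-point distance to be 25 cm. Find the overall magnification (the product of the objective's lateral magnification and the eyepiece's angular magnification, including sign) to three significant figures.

Convert to cm: f_obj = 15 mm = 1.5 cm; d_o = 16.10 mm = 1.61 cm.
Objective: 1/d_i = 1/f_obj - 1/d_o = 1/1.5 - 1/1.61 = 0.04555 cm^-1, so d_i = 21.955 cm.
m_obj = -d_i/d_o = -21.955/1.61 = -13.636.
Eyepiece angular magnification (image at infinity): M_eye = D/f_e = 25/1.5 = 16.667.
Overall M = m_obj x M_eye = (-13.636)(16.667) = -227.27.

-227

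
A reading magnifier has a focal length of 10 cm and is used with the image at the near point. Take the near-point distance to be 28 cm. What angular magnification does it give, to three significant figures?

M = 1 + D/f = 1 + 28/10 = 3.800.

3.80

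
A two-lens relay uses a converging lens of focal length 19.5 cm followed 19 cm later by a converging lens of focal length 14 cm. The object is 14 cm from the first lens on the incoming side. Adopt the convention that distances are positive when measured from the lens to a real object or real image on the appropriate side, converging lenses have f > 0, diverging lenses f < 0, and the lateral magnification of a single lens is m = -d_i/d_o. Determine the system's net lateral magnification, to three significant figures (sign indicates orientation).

First lens: d_i1 = 1/(1/19.5 - 1/14) = -49.636 cm.
m_1 = -(-49.636)/14 = 3.5455.
The intermediate image is virtual, 49.636 cm to the left of lens 1, so d_o2 = L - d_i1 = 19 - (-49.636) = 68.636 cm.
Second lens: d_i2 = 1/(1/14 - 1/(68.636)) = 17.587 cm.
m_2 = -(17.587)/(68.636) = -0.2562.
Total m = m_1 x m_2 = (3.5455)(-0.2562) = -0.9085.

-0.908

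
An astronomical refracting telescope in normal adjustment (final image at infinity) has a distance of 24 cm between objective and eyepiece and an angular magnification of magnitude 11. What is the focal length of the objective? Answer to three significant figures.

In normal adjustment the tube length equals f_obj + f_eye and |M| = f_obj/f_eye.
So f_obj = 11 f_eye and 11 f_eye + f_eye = 24 cm, giving f_eye = 24/12 = 2.000 cm and f_obj = 22.000 cm.

22.0 cm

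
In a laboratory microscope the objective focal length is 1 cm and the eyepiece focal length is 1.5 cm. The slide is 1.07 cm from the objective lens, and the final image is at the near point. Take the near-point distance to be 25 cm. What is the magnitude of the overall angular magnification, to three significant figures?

Objective: 1/d_i = 1/f_obj - 1/d_o = 1/1 - 1/1.07 = 0.06542 cm^-1, so d_i = 15.286 cm.
m_obj = -d_i/d_o = -15.286/1.07 = -14.286.
Eyepiece angular magnification (image at near point): M_eye = 1 + D/f_e = 1 + 25/1.5 = 17.667.
Overall M = m_obj x M_eye = (-14.286)(17.667) = -252.38.
|M| = 252.38.

252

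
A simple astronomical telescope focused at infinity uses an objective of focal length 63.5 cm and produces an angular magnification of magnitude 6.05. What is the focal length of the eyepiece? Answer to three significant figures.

10.5 cm

|M| = f_obj/f_eye, so f_eye = f_obj/|M| = 63.5/6.05 = 10.496 cm.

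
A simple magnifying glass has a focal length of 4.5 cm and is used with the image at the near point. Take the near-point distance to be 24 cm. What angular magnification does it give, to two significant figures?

6.3

M = 1 + D/f = 1 + 24/4.5 = 6.333.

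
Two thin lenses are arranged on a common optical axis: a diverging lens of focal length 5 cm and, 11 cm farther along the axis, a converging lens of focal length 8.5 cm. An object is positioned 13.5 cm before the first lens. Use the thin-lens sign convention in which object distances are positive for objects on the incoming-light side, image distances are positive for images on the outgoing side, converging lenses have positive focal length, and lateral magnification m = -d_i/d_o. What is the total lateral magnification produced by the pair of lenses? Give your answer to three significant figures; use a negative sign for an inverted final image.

-0.374

First lens: d_i1 = 1/(1/(-5) - 1/13.5) = -3.649 cm.
m_1 = -(-3.649)/13.5 = 0.2703.
With d_i1 < 0 the first image is virtual and lies on the object side; the object distance for lens 2 is d_o2 = 11 - (-3.649) = 14.649 cm.
Second lens: d_i2 = 1/(1/8.5 - 1/(14.649)) = 20.251 cm.
m_2 = -(20.251)/(14.649) = -1.3824.
The system's lateral magnification is m_1 m_2 = (0.2703)(-1.3824) = -0.3736.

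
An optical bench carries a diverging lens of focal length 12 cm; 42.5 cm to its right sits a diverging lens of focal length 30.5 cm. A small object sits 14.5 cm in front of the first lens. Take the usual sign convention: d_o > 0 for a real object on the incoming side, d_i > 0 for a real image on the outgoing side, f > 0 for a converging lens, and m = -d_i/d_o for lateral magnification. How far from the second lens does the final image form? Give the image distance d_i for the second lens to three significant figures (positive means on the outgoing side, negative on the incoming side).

-18.8 cm

Applying the thin-lens equation to the first lens, 1/(-12) = 1/14.5 + 1/d_i1, which gives d_i1 = -6.566 cm.
With d_i1 < 0 the first image is virtual and lies on the object side; the object distance for lens 2 is d_o2 = 42.5 - (-6.566) = 49.066 cm.
Applying the thin-lens equation again with f_2 = -30.5 cm and d_o2 = 49.066 cm gives d_i2 = -18.808 cm.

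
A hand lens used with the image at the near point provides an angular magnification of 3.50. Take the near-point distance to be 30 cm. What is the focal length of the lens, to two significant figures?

12 cm

For the image at the near point, M = 1 + D/f.
f = D/(M - 1) = 30/(3.5 - 1) = 12.000 cm.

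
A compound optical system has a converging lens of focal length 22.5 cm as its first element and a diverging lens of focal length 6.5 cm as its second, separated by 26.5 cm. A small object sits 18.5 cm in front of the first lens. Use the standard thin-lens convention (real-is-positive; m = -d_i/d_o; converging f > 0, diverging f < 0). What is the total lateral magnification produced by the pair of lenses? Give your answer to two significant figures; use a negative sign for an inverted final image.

0.27

Applying the thin-lens equation to the first lens, 1/22.5 = 1/18.5 + 1/d_i1, which gives d_i1 = -104.062 cm.
Its lateral magnification is m_1 = -d_i1/d_o1 = -(-104.062)/18.5 = 5.6250.
The intermediate image is virtual, 104.062 cm to the left of lens 1, so d_o2 = L - d_i1 = 26.5 - (-104.062) = 130.562 cm.
Applying the thin-lens equation again with f_2 = -6.5 cm and d_o2 = 130.562 cm gives d_i2 = -6.192 cm.
m_2 = -(-6.192)/(130.562) = 0.0474.
The system's lateral magnification is m_1 m_2 = (5.6250)(0.0474) = 0.2668.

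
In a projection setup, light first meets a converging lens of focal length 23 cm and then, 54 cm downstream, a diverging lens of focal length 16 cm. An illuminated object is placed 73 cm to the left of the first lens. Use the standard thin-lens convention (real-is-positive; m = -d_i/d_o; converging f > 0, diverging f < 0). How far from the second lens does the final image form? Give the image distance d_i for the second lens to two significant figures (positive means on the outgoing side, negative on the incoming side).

-9.0 cm

Applying the thin-lens equation to the first lens, 1/23 = 1/73 + 1/d_i1, which gives d_i1 = 33.580 cm.
That image sits 20.420 cm in front of the second lens, so d_o2 = 20.420 cm.
Applying the thin-lens equation again with f_2 = -16 cm and d_o2 = 20.420 cm gives d_i2 = -8.971 cm.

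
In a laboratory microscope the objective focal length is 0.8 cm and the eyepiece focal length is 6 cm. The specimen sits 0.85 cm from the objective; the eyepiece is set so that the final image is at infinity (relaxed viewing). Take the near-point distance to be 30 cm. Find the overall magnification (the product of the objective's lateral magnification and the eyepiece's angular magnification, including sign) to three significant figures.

Objective: 1/d_i = 1/f_obj - 1/d_o = 1/0.8 - 1/0.85 = 0.07353 cm^-1, so d_i = 13.600 cm.
m_obj = -d_i/d_o = -13.600/0.85 = -16.000.
Eyepiece angular magnification (image at infinity): M_eye = D/f_e = 30/6 = 5.000.
Overall M = m_obj x M_eye = (-16.000)(5.000) = -80.00.

-80.0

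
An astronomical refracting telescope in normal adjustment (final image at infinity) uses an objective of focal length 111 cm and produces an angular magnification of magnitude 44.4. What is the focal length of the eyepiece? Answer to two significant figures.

2.5 cm

|M| = f_obj/f_eye, so f_eye = f_obj/|M| = 111/44.4 = 2.500 cm.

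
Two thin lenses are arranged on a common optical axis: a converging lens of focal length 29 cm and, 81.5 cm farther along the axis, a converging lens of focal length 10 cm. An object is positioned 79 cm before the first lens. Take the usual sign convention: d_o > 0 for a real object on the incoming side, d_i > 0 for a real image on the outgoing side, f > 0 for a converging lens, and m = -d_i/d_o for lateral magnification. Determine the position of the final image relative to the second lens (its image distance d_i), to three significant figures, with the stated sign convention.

First lens: d_i1 = 1/(1/29 - 1/79) = 45.820 cm.
The intermediate image is 45.820 cm to the right of lens 1, so d_o2 = L - d_i1 = 81.5 - 45.820 = 35.680 cm.
Second lens: d_i2 = 1/(1/10 - 1/(35.680)) = 13.894 cm.

13.9 cm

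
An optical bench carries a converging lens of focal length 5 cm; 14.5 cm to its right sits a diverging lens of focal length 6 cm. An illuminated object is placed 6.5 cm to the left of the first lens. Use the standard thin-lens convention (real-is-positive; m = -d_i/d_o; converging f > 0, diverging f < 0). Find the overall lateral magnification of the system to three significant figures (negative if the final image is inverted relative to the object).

17.1

First lens: d_i1 = 1/(1/5 - 1/6.5) = 21.667 cm.
m_1 = -(21.667)/6.5 = -3.3333.
Since 21.667 cm > 14.5 cm, the first image lies past the second lens and serves as a virtual object: d_o2 = L - d_i1 = -7.167 cm.
Second lens: d_i2 = 1/(1/(-6) - 1/(-7.167)) = -36.857 cm.
m_2 = -(-36.857)/(-7.167) = -5.1429.
Overall magnification: m = m_1 m_2 = 17.1429.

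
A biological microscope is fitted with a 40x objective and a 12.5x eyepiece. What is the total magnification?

500

The overall magnification of a compound microscope is the product of the objective and eyepiece magnifications:
M = M_obj x M_eye = 40 x 12.5 = 500.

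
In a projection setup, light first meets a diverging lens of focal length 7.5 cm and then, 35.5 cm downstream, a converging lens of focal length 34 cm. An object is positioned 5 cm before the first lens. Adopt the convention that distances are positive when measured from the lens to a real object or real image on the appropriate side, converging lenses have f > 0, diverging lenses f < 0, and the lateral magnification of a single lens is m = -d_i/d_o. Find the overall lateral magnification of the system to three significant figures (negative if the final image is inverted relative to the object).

-4.53

Lens 1: 1/d_i1 = 1/f_1 - 1/d_o1 = 1/(-7.5) - 1/5 = -0.33333 cm^-1, so d_i1 = -3.000 cm.
m_1 = -(-3.000)/5 = 0.6000.
With d_i1 < 0 the first image is virtual and lies on the object side; the object distance for lens 2 is d_o2 = 35.5 - (-3.000) = 38.500 cm.
Lens 2: 1/d_i2 = 1/f_2 - 1/d_o2 = 1/34 - 1/(38.500) = 0.00344 cm^-1, so d_i2 = 290.889 cm.
m_2 = -(290.889)/(38.500) = -7.5556.
Total m = m_1 x m_2 = (0.6000)(-7.5556) = -4.5333.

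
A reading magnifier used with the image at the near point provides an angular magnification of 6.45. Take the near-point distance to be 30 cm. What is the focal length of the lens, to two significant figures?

5.5 cm

For the image at the near point, M = 1 + D/f.
f = D/(M - 1) = 30/(6.45 - 1) = 5.505 cm.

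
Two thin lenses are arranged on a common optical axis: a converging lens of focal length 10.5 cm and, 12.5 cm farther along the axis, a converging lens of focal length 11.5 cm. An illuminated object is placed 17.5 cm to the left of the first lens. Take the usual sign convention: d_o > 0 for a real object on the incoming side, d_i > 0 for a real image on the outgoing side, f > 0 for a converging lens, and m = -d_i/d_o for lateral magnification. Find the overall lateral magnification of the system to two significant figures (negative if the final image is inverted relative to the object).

Applying the thin-lens equation to the first lens, 1/10.5 = 1/17.5 + 1/d_i1, which gives d_i1 = 26.250 cm.
Its lateral magnification is m_1 = -d_i1/d_o1 = -(26.250)/17.5 = -1.5000.
Since 26.250 cm > 12.5 cm, the first image lies past the second lens and serves as a virtual object: d_o2 = L - d_i1 = -13.750 cm.
Applying the thin-lens equation again with f_2 = 11.5 cm and d_o2 = -13.750 cm gives d_i2 = 6.262 cm.
m_2 = -(6.262)/(-13.750) = 0.4554.
Overall magnification: m = m_1 m_2 = -0.6832.

-0.68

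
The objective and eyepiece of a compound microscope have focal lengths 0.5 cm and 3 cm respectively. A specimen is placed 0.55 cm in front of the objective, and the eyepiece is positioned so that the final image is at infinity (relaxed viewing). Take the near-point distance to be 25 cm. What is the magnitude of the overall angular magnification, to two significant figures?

Objective: 1/d_i = 1/f_obj - 1/d_o = 1/0.5 - 1/0.55 = 0.18182 cm^-1, so d_i = 5.500 cm.
m_obj = -d_i/d_o = -5.500/0.55 = -10.000.
Eyepiece angular magnification (image at infinity): M_eye = D/f_e = 25/3 = 8.333.
Overall M = m_obj x M_eye = (-10.000)(8.333) = -83.33.
|M| = 83.33.

83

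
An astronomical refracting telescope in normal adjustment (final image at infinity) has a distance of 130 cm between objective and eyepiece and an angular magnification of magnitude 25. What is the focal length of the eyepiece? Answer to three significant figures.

In normal adjustment the tube length equals f_obj + f_eye and |M| = f_obj/f_eye.
So f_obj = 25 f_eye and 25 f_eye + f_eye = 130 cm, giving f_eye = 130/26 = 5.000 cm and f_obj = 125.000 cm.

5.00 cm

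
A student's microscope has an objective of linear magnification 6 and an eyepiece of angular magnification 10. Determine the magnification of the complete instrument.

60

The overall magnification of a compound microscope is the product of the objective and eyepiece magnifications:
M = M_obj x M_eye = 6 x 10 = 60.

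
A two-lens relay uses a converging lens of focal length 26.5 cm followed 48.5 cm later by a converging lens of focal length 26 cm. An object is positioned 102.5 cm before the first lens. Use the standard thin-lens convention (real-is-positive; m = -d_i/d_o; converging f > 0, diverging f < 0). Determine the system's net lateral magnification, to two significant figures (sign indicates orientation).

-0.68

Applying the thin-lens equation to the first lens, 1/26.5 = 1/102.5 + 1/d_i1, which gives d_i1 = 35.740 cm.
Its lateral magnification is m_1 = -d_i1/d_o1 = -(35.740)/102.5 = -0.3487.
The intermediate image is 35.740 cm to the right of lens 1, so d_o2 = L - d_i1 = 48.5 - 35.740 = 12.760 cm.
Applying the thin-lens equation again with f_2 = 26 cm and d_o2 = 12.760 cm gives d_i2 = -25.057 cm.
m_2 = -(-25.057)/(12.760) = 1.9637.
Total m = m_1 x m_2 = (-0.3487)(1.9637) = -0.6847.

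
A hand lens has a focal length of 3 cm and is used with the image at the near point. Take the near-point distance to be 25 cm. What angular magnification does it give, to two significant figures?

9.3

M = 1 + D/f = 1 + 25/3 = 9.333.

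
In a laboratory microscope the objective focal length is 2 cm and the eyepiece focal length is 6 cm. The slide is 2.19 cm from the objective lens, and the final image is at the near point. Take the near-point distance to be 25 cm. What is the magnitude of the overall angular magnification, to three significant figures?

Objective: 1/d_i = 1/f_obj - 1/d_o = 1/2 - 1/2.19 = 0.04338 cm^-1, so d_i = 23.053 cm.
m_obj = -d_i/d_o = -23.053/2.19 = -10.526.
Eyepiece angular magnification (image at near point): M_eye = 1 + D/f_e = 1 + 25/6 = 5.167.
Overall M = m_obj x M_eye = (-10.526)(5.167) = -54.39.
|M| = 54.39.

54.4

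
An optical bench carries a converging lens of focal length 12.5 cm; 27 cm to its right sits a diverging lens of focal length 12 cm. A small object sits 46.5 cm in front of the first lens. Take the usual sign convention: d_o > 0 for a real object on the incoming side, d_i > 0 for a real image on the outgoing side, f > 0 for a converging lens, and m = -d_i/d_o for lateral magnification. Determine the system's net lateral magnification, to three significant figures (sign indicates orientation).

Lens 1: 1/d_i1 = 1/f_1 - 1/d_o1 = 1/12.5 - 1/46.5 = 0.05849 cm^-1, so d_i1 = 17.096 cm.
m_1 = -(17.096)/46.5 = -0.3676.
The intermediate image is 17.096 cm to the right of lens 1, so d_o2 = L - d_i1 = 27 - 17.096 = 9.904 cm.
Lens 2: 1/d_i2 = 1/f_2 - 1/d_o2 = 1/(-12) - 1/(9.904) = -0.18430 cm^-1, so d_i2 = -5.426 cm.
m_2 = -(-5.426)/(9.904) = 0.5478.
Total m = m_1 x m_2 = (-0.3676)(0.5478) = -0.2014.

-0.201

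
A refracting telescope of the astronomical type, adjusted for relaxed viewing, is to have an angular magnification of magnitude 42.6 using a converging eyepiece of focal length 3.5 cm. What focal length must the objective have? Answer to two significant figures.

150 cm

|M| = f_obj/|f_eye|, so f_obj = |M| x |f_eye| = 42.6 x 3.5 = 149.100 cm.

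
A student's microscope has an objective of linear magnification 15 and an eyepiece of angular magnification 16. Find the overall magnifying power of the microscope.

240

The overall magnification of a compound microscope is the product of the objective and eyepiece magnifications:
M = M_obj x M_eye = 15 x 16 = 240.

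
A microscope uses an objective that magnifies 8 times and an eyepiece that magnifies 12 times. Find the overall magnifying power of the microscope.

96

The overall magnification of a compound microscope is the product of the objective and eyepiece magnifications:
M = M_obj x M_eye = 8 x 12 = 96.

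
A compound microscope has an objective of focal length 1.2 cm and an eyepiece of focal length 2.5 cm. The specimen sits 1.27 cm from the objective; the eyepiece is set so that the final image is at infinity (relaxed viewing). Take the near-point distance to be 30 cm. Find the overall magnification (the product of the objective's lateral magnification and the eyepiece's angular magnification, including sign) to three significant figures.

Objective: 1/d_i = 1/f_obj - 1/d_o = 1/1.2 - 1/1.27 = 0.04593 cm^-1, so d_i = 21.771 cm.
m_obj = -d_i/d_o = -21.771/1.27 = -17.143.
Eyepiece angular magnification (image at infinity): M_eye = D/f_e = 30/2.5 = 12.000.
Overall M = m_obj x M_eye = (-17.143)(12.000) = -205.71.

-206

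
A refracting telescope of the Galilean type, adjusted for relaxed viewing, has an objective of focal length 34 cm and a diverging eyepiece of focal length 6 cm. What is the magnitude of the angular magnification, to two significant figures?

|M| = f_obj/|f_eye| = 34/6 = 5.667.

5.7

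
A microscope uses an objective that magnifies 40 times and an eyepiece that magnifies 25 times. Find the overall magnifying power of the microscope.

The overall magnification of a compound microscope is the product of the objective and eyepiece magnifications:
M = M_obj x M_eye = 40 x 25 = 1000.

1000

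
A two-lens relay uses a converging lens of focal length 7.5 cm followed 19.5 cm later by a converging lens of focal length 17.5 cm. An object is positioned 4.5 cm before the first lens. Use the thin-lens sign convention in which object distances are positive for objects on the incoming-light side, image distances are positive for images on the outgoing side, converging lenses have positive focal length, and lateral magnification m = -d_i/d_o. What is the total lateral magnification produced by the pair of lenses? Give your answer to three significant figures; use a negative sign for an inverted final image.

-3.30

First lens: d_i1 = 1/(1/7.5 - 1/4.5) = -11.250 cm.
m_1 = -(-11.250)/4.5 = 2.5000.
The intermediate image is virtual, 11.250 cm to the left of lens 1, so d_o2 = L - d_i1 = 19.5 - (-11.250) = 30.750 cm.
Second lens: d_i2 = 1/(1/17.5 - 1/(30.750)) = 40.613 cm.
m_2 = -(40.613)/(30.750) = -1.3208.
The system's lateral magnification is m_1 m_2 = (2.5000)(-1.3208) = -3.3019.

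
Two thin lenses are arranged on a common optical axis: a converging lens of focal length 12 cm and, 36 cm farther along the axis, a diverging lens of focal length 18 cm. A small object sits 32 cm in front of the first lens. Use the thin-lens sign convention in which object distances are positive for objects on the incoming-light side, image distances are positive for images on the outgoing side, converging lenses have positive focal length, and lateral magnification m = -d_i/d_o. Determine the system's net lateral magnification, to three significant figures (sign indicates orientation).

-0.310

First lens: d_i1 = 1/(1/12 - 1/32) = 19.200 cm.
m_1 = -(19.200)/32 = -0.6000.
That image sits 16.800 cm in front of the second lens, so d_o2 = 16.800 cm.
Second lens: d_i2 = 1/(1/(-18) - 1/(16.800)) = -8.690 cm.
m_2 = -(-8.690)/(16.800) = 0.5172.
Total m = m_1 x m_2 = (-0.6000)(0.5172) = -0.3103.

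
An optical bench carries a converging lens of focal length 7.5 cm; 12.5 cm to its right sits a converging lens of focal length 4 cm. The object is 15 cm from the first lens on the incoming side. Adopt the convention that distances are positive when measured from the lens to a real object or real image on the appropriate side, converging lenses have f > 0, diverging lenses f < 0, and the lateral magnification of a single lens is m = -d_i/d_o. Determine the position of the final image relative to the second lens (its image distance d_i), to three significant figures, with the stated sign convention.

1.54 cm

First lens: d_i1 = 1/(1/7.5 - 1/15) = 15.000 cm.
Since 15.000 cm > 12.5 cm, the first image lies past the second lens and serves as a virtual object: d_o2 = L - d_i1 = -2.500 cm.
Second lens: d_i2 = 1/(1/4 - 1/(-2.500)) = 1.538 cm.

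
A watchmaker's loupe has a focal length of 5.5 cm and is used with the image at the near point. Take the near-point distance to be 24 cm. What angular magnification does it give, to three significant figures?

5.36

M = 1 + D/f = 1 + 24/5.5 = 5.364.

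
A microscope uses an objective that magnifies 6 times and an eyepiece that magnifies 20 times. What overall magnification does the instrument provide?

120

The overall magnification of a compound microscope is the product of the objective and eyepiece magnifications:
M = M_obj x M_eye = 6 x 20 = 120.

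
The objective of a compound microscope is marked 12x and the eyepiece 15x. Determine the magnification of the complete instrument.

180

The overall magnification of a compound microscope is the product of the objective and eyepiece magnifications:
M = M_obj x M_eye = 12 x 15 = 180.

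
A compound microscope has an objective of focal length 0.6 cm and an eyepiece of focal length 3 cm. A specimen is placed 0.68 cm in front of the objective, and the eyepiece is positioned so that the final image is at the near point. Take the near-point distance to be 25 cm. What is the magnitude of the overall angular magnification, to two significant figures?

70

Objective: 1/d_i = 1/f_obj - 1/d_o = 1/0.6 - 1/0.68 = 0.19608 cm^-1, so d_i = 5.100 cm.
m_obj = -d_i/d_o = -5.100/0.68 = -7.500.
Eyepiece angular magnification (image at near point): M_eye = 1 + D/f_e = 1 + 25/3 = 9.333.
Overall M = m_obj x M_eye = (-7.500)(9.333) = -70.00.
|M| = 70.00.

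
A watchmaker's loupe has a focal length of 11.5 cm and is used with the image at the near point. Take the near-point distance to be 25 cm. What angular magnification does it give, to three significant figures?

M = 1 + D/f = 1 + 25/11.5 = 3.174.

3.17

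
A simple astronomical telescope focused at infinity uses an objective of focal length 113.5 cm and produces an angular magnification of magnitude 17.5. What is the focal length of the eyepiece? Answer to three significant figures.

6.49 cm

|M| = f_obj/f_eye, so f_eye = f_obj/|M| = 113.5/17.5 = 6.486 cm.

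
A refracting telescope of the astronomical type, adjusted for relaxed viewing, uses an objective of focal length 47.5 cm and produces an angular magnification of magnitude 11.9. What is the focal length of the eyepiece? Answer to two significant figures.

4.0 cm

|M| = f_obj/f_eye, so f_eye = f_obj/|M| = 47.5/11.9 = 3.992 cm.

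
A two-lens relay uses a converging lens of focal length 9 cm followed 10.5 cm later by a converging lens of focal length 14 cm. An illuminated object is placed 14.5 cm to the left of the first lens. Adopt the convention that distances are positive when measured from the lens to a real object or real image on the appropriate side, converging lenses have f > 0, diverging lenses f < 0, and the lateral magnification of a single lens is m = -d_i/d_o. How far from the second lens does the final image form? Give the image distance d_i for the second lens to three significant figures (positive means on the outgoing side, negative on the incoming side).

6.80 cm

Lens 1: 1/d_i1 = 1/f_1 - 1/d_o1 = 1/9 - 1/14.5 = 0.04215 cm^-1, so d_i1 = 23.727 cm.
Since 23.727 cm > 10.5 cm, the first image lies past the second lens and serves as a virtual object: d_o2 = L - d_i1 = -13.227 cm.
Lens 2: 1/d_i2 = 1/f_2 - 1/d_o2 = 1/14 - 1/(-13.227) = 0.14703 cm^-1, so d_i2 = 6.801 cm.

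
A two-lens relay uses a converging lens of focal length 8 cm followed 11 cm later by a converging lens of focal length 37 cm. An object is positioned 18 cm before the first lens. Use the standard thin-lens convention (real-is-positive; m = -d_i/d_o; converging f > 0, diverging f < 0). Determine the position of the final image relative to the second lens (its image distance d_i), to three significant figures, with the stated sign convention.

First lens: d_i1 = 1/(1/8 - 1/18) = 14.400 cm.
Since 14.400 cm > 11 cm, the first image lies past the second lens and serves as a virtual object: d_o2 = L - d_i1 = -3.400 cm.
Second lens: d_i2 = 1/(1/37 - 1/(-3.400)) = 3.114 cm.

3.11 cm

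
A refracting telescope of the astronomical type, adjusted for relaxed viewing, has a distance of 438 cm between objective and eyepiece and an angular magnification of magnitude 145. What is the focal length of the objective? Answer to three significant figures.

In normal adjustment the tube length equals f_obj + f_eye and |M| = f_obj/f_eye.
So f_obj = 145 f_eye and 145 f_eye + f_eye = 438 cm, giving f_eye = 438/146 = 3.000 cm and f_obj = 435.000 cm.

435 cm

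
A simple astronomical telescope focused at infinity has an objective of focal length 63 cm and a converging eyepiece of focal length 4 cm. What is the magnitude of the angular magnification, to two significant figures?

|M| = f_obj/|f_eye| = 63/4 = 15.750.

16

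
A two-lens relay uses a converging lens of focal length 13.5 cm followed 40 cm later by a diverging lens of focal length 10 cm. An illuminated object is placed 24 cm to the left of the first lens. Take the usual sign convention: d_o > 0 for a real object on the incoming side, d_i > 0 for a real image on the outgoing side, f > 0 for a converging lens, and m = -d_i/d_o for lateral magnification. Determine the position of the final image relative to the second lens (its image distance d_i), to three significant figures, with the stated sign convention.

-4.78 cm

Applying the thin-lens equation to the first lens, 1/13.5 = 1/24 + 1/d_i1, which gives d_i1 = 30.857 cm.
Object distance for lens 2: d_o2 = 40 - 30.857 = 9.143 cm.
Applying the thin-lens equation again with f_2 = -10 cm and d_o2 = 9.143 cm gives d_i2 = -4.776 cm.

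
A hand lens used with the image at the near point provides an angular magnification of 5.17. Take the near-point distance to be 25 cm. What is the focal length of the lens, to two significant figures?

For the image at the near point, M = 1 + D/f.
f = D/(M - 1) = 25/(5.17 - 1) = 5.995 cm.

6.0 cm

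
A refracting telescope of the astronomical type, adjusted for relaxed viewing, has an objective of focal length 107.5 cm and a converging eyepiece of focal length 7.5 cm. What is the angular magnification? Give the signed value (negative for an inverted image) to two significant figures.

-14

M = -f_obj/f_eye = -107.5/(7.5) = -14.333.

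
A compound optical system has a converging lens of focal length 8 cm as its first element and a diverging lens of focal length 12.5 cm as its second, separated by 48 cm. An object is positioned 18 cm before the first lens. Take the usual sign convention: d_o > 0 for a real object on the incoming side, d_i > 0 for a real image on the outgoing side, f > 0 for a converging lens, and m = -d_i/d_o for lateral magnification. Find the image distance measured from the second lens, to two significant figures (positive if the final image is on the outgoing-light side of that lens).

Applying the thin-lens equation to the first lens, 1/8 = 1/18 + 1/d_i1, which gives d_i1 = 14.400 cm.
That image sits 33.600 cm in front of the second lens, so d_o2 = 33.600 cm.
Applying the thin-lens equation again with f_2 = -12.5 cm and d_o2 = 33.600 cm gives d_i2 = -9.111 cm.

-9.1 cm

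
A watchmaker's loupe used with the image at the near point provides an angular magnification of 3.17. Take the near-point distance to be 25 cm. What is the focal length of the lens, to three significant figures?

For the image at the near point, M = 1 + D/f.
f = D/(M - 1) = 25/(3.17 - 1) = 11.521 cm.

11.5 cm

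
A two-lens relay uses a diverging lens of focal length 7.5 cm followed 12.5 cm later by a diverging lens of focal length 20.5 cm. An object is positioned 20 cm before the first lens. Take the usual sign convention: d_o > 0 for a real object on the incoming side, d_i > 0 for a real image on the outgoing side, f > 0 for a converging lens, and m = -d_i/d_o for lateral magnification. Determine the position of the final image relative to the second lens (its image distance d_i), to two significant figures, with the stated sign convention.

-9.6 cm

Applying the thin-lens equation to the first lens, 1/(-7.5) = 1/20 + 1/d_i1, which gives d_i1 = -5.455 cm.
With d_i1 < 0 the first image is virtual and lies on the object side; the object distance for lens 2 is d_o2 = 12.5 - (-5.455) = 17.955 cm.
Applying the thin-lens equation again with f_2 = -20.5 cm and d_o2 = 17.955 cm gives d_i2 = -9.572 cm.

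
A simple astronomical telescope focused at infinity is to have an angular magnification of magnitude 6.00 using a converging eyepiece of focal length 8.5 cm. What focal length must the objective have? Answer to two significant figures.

51 cm

|M| = f_obj/|f_eye|, so f_obj = |M| x |f_eye| = 6.0 x 8.5 = 51.000 cm.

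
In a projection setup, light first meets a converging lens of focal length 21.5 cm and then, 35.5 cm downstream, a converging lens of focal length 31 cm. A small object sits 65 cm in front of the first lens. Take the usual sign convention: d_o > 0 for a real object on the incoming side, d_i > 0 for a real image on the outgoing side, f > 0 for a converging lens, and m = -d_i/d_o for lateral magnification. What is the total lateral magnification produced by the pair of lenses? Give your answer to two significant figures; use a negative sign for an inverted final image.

-0.55

Applying the thin-lens equation to the first lens, 1/21.5 = 1/65 + 1/d_i1, which gives d_i1 = 32.126 cm.
Its lateral magnification is m_1 = -d_i1/d_o1 = -(32.126)/65 = -0.4943.
Object distance for lens 2: d_o2 = 35.5 - 32.126 = 3.374 cm.
Applying the thin-lens equation again with f_2 = 31 cm and d_o2 = 3.374 cm gives d_i2 = -3.786 cm.
m_2 = -(-3.786)/(3.374) = 1.1221.
Total m = m_1 x m_2 = (-0.4943)(1.1221) = -0.5546.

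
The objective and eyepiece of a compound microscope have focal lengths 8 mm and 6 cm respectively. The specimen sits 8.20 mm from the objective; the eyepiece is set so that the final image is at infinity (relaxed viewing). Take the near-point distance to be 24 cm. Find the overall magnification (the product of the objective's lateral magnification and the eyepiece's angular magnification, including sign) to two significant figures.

-160

Convert to cm: f_obj = 8 mm = 0.8 cm; d_o = 8.20 mm = 0.82 cm.
Objective: 1/d_i = 1/f_obj - 1/d_o = 1/0.8 - 1/0.82 = 0.03049 cm^-1, so d_i = 32.800 cm.
m_obj = -d_i/d_o = -32.800/0.82 = -40.000.
Eyepiece angular magnification (image at infinity): M_eye = D/f_e = 24/6 = 4.000.
Overall M = m_obj x M_eye = (-40.000)(4.000) = -160.00.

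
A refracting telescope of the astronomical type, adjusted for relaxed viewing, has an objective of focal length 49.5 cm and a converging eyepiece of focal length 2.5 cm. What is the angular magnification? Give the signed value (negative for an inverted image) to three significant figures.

M = -f_obj/f_eye = -49.5/(2.5) = -19.800.

-19.8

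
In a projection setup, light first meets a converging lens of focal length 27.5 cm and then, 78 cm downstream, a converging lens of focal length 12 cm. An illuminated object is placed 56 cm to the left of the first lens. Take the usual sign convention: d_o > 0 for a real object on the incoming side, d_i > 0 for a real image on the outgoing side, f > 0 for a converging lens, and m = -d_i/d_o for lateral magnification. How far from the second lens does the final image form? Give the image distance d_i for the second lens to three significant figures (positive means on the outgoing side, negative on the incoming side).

Lens 1: 1/d_i1 = 1/f_1 - 1/d_o1 = 1/27.5 - 1/56 = 0.01851 cm^-1, so d_i1 = 54.035 cm.
The intermediate image is 54.035 cm to the right of lens 1, so d_o2 = L - d_i1 = 78 - 54.035 = 23.965 cm.
Lens 2: 1/d_i2 = 1/f_2 - 1/d_o2 = 1/12 - 1/(23.965) = 0.04161 cm^-1, so d_i2 = 24.035 cm.

24.0 cm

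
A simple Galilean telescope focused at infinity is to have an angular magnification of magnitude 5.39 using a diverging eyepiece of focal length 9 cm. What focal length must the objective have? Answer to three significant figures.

|M| = f_obj/|f_eye|, so f_obj = |M| x |f_eye| = 5.39 x 9 = 48.510 cm.

48.5 cm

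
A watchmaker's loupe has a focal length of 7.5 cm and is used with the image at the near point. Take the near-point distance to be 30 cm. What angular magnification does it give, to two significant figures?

M = 1 + D/f = 1 + 30/7.5 = 5.000.

5.0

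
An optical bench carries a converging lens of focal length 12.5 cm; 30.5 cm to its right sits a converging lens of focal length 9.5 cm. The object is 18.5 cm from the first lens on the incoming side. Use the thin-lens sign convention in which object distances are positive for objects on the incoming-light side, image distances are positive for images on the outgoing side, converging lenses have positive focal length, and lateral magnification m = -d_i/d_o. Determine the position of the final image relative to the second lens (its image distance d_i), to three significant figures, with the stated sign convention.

First lens: d_i1 = 1/(1/12.5 - 1/18.5) = 38.542 cm.
This image would form 38.542 cm past lens 1, i.e. 8.042 cm beyond lens 2, so it is a virtual object for lens 2: d_o2 = 30.5 - 38.542 = -8.042 cm.
Second lens: d_i2 = 1/(1/9.5 - 1/(-8.042)) = 4.355 cm.

4.36 cm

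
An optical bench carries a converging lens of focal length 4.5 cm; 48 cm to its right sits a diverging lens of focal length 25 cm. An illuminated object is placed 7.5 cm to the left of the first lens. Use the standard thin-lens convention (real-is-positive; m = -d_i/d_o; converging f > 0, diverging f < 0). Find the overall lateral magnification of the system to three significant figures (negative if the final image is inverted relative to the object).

-0.607

Lens 1: 1/d_i1 = 1/f_1 - 1/d_o1 = 1/4.5 - 1/7.5 = 0.08889 cm^-1, so d_i1 = 11.250 cm.
m_1 = -(11.250)/7.5 = -1.5000.
Object distance for lens 2: d_o2 = 48 - 11.250 = 36.750 cm.
Lens 2: 1/d_i2 = 1/f_2 - 1/d_o2 = 1/(-25) - 1/(36.750) = -0.06721 cm^-1, so d_i2 = -14.879 cm.
m_2 = -(-14.879)/(36.750) = 0.4049.
Overall magnification: m = m_1 m_2 = -0.6073.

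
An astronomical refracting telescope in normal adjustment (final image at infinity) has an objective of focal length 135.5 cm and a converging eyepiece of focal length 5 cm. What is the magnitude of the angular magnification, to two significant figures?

27

|M| = f_obj/|f_eye| = 135.5/5 = 27.100.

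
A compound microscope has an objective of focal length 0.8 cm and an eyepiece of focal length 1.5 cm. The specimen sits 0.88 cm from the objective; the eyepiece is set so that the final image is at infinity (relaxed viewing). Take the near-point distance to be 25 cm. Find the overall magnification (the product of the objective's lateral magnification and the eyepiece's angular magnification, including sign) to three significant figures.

-167

Objective: 1/d_i = 1/f_obj - 1/d_o = 1/0.8 - 1/0.88 = 0.11364 cm^-1, so d_i = 8.800 cm.
m_obj = -d_i/d_o = -8.800/0.88 = -10.000.
Eyepiece angular magnification (image at infinity): M_eye = D/f_e = 25/1.5 = 16.667.
Overall M = m_obj x M_eye = (-10.000)(16.667) = -166.67.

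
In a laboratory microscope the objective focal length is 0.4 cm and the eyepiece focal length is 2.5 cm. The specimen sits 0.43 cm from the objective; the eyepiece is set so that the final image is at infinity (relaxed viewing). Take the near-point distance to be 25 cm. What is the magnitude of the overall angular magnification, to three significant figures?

Objective: 1/d_i = 1/f_obj - 1/d_o = 1/0.4 - 1/0.43 = 0.17442 cm^-1, so d_i = 5.733 cm.
m_obj = -d_i/d_o = -5.733/0.43 = -13.333.
Eyepiece angular magnification (image at infinity): M_eye = D/f_e = 25/2.5 = 10.000.
Overall M = m_obj x M_eye = (-13.333)(10.000) = -133.33.
|M| = 133.33.

133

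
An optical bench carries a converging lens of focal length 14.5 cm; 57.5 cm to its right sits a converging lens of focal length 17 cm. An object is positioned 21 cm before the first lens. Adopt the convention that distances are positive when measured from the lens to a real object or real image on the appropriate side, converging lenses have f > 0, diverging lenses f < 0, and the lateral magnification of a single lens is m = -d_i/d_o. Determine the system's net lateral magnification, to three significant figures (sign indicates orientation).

First lens: d_i1 = 1/(1/14.5 - 1/21) = 46.846 cm.
m_1 = -(46.846)/21 = -2.2308.
The intermediate image is 46.846 cm to the right of lens 1, so d_o2 = L - d_i1 = 57.5 - 46.846 = 10.654 cm.
Second lens: d_i2 = 1/(1/17 - 1/(10.654)) = -28.539 cm.
m_2 = -(-28.539)/(10.654) = 2.6788.
The system's lateral magnification is m_1 m_2 = (-2.2308)(2.6788) = -5.9758.

-5.98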